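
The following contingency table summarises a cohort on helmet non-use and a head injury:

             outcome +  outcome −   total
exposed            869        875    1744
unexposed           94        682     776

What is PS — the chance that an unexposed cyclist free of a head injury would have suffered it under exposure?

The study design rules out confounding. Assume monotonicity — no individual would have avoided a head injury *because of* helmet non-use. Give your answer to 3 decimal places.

p₁ = P(outcome | exposed) = 869/1744 = 0.49828
p₀ = P(outcome | unexposed) = 94/776 = 0.12113
Under exogeneity and monotonicity, PS = (p₁ − p₀)/(1 − p₀).
PS = (0.49828 − 0.12113) / 0.87887 ≈ 0.4291

PS ≈ 0.429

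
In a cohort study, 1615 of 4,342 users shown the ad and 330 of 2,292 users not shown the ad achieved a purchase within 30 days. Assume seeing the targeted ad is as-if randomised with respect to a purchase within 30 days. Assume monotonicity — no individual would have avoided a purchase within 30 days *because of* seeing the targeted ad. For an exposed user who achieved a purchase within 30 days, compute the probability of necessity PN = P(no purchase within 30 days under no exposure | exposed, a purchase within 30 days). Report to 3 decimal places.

p₁ = P(outcome | exposed) = 1615/4342 = 0.37195
p₀ = P(outcome | unexposed) = 330/2292 = 0.14398
Under exogeneity and monotonicity, PN = (p₁ − p₀) / p₁.
PN = (0.37195 − 0.14398) / 0.37195 = 0.22797 / 0.37195 ≈ 0.6129

PN ≈ 0.613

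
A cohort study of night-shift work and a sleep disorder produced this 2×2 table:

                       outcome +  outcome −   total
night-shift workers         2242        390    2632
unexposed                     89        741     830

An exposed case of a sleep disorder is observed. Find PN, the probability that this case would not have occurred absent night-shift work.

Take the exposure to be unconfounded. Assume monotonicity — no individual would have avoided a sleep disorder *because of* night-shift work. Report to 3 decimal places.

p₁ = P(outcome | exposed) = 2242/2632 = 0.85182
p₀ = P(outcome | unexposed) = 89/830 = 0.10723
Under exogeneity and monotonicity, PN = (p₁ − p₀) / p₁.
PN = (0.85182 − 0.10723) / 0.85182 = 0.74459 / 0.85182 ≈ 0.8741

PN ≈ 0.874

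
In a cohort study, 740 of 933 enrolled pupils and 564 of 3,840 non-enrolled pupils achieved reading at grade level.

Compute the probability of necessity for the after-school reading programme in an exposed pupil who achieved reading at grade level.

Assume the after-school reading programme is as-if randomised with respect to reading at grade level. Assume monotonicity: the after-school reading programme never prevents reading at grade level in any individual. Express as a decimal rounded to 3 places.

p₁ = P(outcome | exposed) = 740/933 = 0.79314
p₀ = P(outcome | unexposed) = 564/3840 = 0.14688
Under exogeneity and monotonicity, PN = (p₁ − p₀) / p₁.
PN = (0.79314 − 0.14688) / 0.79314 = 0.64627 / 0.79314 ≈ 0.8148

PN ≈ 0.815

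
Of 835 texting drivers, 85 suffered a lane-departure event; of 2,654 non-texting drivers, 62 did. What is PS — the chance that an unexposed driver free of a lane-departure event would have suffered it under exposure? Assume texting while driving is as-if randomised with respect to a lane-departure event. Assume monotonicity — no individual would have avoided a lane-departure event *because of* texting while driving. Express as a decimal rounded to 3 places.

p₁ = P(outcome | exposed) = 85/835 = 0.1018
p₀ = P(outcome | unexposed) = 62/2654 = 0.023361
Under exogeneity and monotonicity, PS = (p₁ − p₀) / (1 − p₀).
PS = (0.1018 − 0.023361) / (1 − 0.023361) = 0.078435 / 0.97664 ≈ 0.0803

PS ≈ 0.080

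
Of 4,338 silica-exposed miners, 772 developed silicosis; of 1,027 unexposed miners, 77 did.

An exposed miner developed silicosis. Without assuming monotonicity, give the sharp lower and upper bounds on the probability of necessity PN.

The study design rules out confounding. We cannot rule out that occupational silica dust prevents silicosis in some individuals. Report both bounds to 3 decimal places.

p₁ = P(outcome | exposed) = 772/4338 = 0.17796
p₀ = P(outcome | unexposed) = 77/1027 = 0.074976
Under exogeneity alone the bounds on PN are max{0,(p₁−p₀)/p₁} ≤ PN ≤ min{1,(1−p₀)/p₁}.
  lower = (p₁ − p₀)/p₁ = 0.10299 / 0.17796 ≈ 0.5787
  upper = min{1, (1 − p₀)/p₁} = 0.92502 / 0.17796 ≈ 5.1979 → capped at 1

0.579 ≤ PN ≤ 1.000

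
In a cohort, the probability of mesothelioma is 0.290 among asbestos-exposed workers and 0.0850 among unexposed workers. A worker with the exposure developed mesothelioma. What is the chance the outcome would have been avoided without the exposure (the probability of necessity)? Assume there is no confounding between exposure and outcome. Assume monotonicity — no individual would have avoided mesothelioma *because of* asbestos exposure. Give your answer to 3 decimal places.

Let p₁ = 0.29, p₀ = 0.085.
Under exogeneity and monotonicity, PN = (p₁ − p₀) / p₁.
PN = (0.29 − 0.085) / 0.29 = 0.205 / 0.29 ≈ 0.7069

PN ≈ 0.707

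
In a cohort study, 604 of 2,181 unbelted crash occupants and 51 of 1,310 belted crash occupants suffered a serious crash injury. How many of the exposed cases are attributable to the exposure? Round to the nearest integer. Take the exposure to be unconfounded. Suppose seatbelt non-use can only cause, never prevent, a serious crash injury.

p₁ = P(outcome | exposed) = 604/2181 = 0.27694
p₀ = P(outcome | unexposed) = 51/1310 = 0.038931
PN = (p₁ − p₀)/p₁ = (0.27694 − 0.038931) / 0.27694 ≈ 0.85942.
Attributable cases ≈ PN × (exposed cases) = 0.85942 × 604 ≈ 519.09.

about 519 cases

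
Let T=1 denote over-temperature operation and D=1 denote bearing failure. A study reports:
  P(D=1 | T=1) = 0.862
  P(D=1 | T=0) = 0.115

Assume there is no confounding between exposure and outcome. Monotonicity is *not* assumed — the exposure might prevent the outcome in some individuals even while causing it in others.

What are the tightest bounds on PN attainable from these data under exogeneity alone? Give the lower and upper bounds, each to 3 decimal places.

0.867 ≤ PN ≤ 1.000

Let p₁ = 0.862, p₀ = 0.115.
Under exogeneity alone the bounds on PN are max{0,(p₁−p₀)/p₁} ≤ PN ≤ min{1,(1−p₀)/p₁}.
  lower = (p₁ − p₀)/p₁ = 0.747 / 0.862 ≈ 0.8666
  upper = min{1, (1 − p₀)/p₁} = 0.885 / 0.862 ≈ 1.0267 → capped at 1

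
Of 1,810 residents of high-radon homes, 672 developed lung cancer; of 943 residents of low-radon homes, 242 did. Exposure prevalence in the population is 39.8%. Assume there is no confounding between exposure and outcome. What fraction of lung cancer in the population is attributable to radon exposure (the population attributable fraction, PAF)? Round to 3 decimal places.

p₁ = P(outcome | exposed) = 672/1810 = 0.37127
p₀ = P(outcome | unexposed) = 242/943 = 0.25663
Overall risk P(Y=1) = π·p₁ + (1−π)·p₀ = 0.398×0.37127 + 0.602×0.25663 = 0.30226.
Under exogeneity, PAF = [P(Y=1) − p₀] / P(Y=1).
PAF = (0.30226 − 0.25663) / 0.30226 ≈ 0.1510

PAF ≈ 0.151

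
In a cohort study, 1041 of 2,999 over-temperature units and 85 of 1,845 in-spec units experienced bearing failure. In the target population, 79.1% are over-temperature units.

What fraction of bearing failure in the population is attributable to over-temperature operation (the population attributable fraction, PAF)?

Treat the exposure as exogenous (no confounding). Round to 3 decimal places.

PAF ≈ 0.838

p₁ = P(outcome | exposed) = 1041/2999 = 0.34712
p₀ = P(outcome | unexposed) = 85/1845 = 0.04607
Overall risk P(Y=1) = π·p₁ + (1−π)·p₀ = 0.791×0.34712 + 0.209×0.04607 = 0.2842.
Under exogeneity, PAF = [P(Y=1) − p₀] / P(Y=1).
PAF = (0.2842 − 0.04607) / 0.2842 ≈ 0.8379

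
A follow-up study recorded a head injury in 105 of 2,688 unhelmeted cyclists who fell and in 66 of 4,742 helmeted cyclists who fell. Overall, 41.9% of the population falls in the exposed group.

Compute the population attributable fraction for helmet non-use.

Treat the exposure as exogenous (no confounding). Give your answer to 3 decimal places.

p₁ = P(outcome | exposed) = 105/2688 = 0.039062
p₀ = P(outcome | unexposed) = 66/4742 = 0.013918
Overall risk P(Y=1) = π·p₁ + (1−π)·p₀ = 0.419×0.039062 + 0.581×0.013918 = 0.024454.
Under exogeneity, PAF = [P(Y=1) − p₀] / P(Y=1).
PAF = (0.024454 − 0.013918) / 0.024454 ≈ 0.4308

PAF ≈ 0.431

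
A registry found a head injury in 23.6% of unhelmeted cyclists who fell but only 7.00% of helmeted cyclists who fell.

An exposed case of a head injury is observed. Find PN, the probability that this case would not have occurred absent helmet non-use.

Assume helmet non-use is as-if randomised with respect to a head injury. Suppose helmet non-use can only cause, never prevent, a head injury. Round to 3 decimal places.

PN ≈ 0.703

p₁ = 0.236, p₀ = 0.07.
Under exogeneity and monotonicity, PN = (p₁ − p₀) / p₁.
PN = (0.236 − 0.07) / 0.236 = 0.166 / 0.236 ≈ 0.7034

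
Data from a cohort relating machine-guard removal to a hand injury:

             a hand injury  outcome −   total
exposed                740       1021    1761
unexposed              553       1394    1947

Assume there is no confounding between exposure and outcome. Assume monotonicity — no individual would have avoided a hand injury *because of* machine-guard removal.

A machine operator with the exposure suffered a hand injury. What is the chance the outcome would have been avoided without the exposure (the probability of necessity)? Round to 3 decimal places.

p₁ = P(outcome | exposed) = 740/1761 = 0.42022
p₀ = P(outcome | unexposed) = 553/1947 = 0.28403
Under exogeneity and monotonicity, PN = (p₁ − p₀)/p₁.
PN = (0.42022 − 0.28403) / 0.42022 ≈ 0.3241

PN ≈ 0.324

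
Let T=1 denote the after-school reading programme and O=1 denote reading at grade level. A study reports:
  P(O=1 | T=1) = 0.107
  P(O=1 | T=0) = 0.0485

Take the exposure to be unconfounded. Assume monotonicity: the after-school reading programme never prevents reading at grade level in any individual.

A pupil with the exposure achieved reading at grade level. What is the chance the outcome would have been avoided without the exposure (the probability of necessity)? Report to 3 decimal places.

Let p₁ = 0.107, p₀ = 0.0485.
Under exogeneity and monotonicity, PN = (p₁ − p₀) / p₁.
PN = (0.107 − 0.0485) / 0.107 = 0.0585 / 0.107 ≈ 0.5467

PN ≈ 0.547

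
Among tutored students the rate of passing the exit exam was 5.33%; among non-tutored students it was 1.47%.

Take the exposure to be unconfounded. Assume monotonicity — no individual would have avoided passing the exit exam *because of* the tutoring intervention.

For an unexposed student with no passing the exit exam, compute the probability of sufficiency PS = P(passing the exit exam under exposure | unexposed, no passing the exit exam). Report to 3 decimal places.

p₁ = 0.0533, p₀ = 0.0147.
Under exogeneity and monotonicity, PS = (p₁ − p₀) / (1 − p₀).
PS = (0.0533 − 0.0147) / (1 − 0.0147) = 0.0386 / 0.9853 ≈ 0.0392

PS ≈ 0.039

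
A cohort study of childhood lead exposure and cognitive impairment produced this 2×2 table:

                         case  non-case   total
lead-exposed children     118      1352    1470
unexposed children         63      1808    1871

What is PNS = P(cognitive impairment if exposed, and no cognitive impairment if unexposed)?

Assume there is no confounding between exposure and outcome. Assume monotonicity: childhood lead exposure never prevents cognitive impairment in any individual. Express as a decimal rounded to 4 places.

PNS ≈ 0.0466

p₁ = P(outcome | exposed) = 118/1470 = 0.080272
p₀ = P(outcome | unexposed) = 63/1871 = 0.033672
Under exogeneity and monotonicity, PNS = p₁ − p₀.
PNS = 0.080272 − 0.033672 = 0.0466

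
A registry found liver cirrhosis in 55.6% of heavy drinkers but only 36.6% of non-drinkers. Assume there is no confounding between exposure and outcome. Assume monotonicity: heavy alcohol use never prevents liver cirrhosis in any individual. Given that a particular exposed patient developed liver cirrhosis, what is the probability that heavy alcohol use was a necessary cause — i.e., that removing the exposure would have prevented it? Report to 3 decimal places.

PN ≈ 0.342

p₁ = 0.556, p₀ = 0.366.
Under exogeneity and monotonicity, PN = (p₁ − p₀) / p₁.
PN = (0.556 − 0.366) / 0.556 = 0.19 / 0.556 ≈ 0.3417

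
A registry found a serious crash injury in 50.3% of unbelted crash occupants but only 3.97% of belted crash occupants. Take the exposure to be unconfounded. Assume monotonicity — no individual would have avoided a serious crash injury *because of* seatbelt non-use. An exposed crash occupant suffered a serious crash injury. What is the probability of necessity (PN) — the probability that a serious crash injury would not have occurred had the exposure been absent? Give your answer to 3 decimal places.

p₁ = 0.503, p₀ = 0.0397.
Under exogeneity and monotonicity, PN = (p₁ − p₀) / p₁.
PN = (0.503 − 0.0397) / 0.503 = 0.4633 / 0.503 ≈ 0.9211

PN ≈ 0.921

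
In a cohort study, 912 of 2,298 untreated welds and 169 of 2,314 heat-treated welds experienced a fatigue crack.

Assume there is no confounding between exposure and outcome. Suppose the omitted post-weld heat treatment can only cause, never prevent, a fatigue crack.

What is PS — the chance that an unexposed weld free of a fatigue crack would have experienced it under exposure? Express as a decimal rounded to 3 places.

PS ≈ 0.349

p₁ = P(outcome | exposed) = 912/2298 = 0.39687
p₀ = P(outcome | unexposed) = 169/2314 = 0.073034
Under exogeneity and monotonicity, PS = (p₁ − p₀) / (1 − p₀).
PS = (0.39687 − 0.073034) / (1 − 0.073034) = 0.32383 / 0.92697 ≈ 0.3493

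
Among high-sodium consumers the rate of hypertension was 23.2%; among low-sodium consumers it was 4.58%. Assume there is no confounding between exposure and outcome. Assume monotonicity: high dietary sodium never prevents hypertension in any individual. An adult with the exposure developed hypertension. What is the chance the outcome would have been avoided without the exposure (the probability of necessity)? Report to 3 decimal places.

p₁ = 0.232, p₀ = 0.0458.
Under exogeneity and monotonicity, PN = (p₁ − p₀) / p₁.
PN = (0.232 − 0.0458) / 0.232 = 0.1862 / 0.232 ≈ 0.8026

PN ≈ 0.803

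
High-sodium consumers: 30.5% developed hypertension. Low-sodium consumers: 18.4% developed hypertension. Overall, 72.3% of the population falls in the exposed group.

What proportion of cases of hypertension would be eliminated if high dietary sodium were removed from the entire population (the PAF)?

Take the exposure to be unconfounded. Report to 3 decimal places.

PAF ≈ 0.322

p₁ = 0.305, p₀ = 0.184.
Overall risk P(Y=1) = π·p₁ + (1−π)·p₀ = 0.723×0.305 + 0.277×0.184 = 0.27148.
Under exogeneity, PAF = [P(Y=1) − p₀] / P(Y=1).
PAF = (0.27148 − 0.184) / 0.27148 ≈ 0.3222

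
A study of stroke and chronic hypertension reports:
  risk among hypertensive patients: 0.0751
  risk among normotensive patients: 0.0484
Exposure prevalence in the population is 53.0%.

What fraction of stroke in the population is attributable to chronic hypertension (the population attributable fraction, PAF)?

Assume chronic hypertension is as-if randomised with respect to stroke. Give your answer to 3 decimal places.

Let p₁ = 0.0751, p₀ = 0.0484.
Overall risk P(Y=1) = π·p₁ + (1−π)·p₀ = 0.53×0.0751 + 0.47×0.0484 = 0.062551.
Under exogeneity, PAF = [P(Y=1) − p₀] / P(Y=1).
PAF = (0.062551 − 0.0484) / 0.062551 ≈ 0.2262

PAF ≈ 0.226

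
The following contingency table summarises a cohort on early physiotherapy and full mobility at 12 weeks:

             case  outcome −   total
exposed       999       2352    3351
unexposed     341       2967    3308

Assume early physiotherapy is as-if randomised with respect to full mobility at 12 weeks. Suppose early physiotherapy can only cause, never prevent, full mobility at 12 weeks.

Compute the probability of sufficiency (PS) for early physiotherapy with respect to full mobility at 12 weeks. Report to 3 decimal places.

PS ≈ 0.217

p₁ = P(outcome | exposed) = 999/3351 = 0.29812
p₀ = P(outcome | unexposed) = 341/3308 = 0.10308
Under exogeneity and monotonicity, PS = (p₁ − p₀) / (1 − p₀).
PS = (0.29812 − 0.10308) / (1 − 0.10308) = 0.19504 / 0.89692 ≈ 0.2175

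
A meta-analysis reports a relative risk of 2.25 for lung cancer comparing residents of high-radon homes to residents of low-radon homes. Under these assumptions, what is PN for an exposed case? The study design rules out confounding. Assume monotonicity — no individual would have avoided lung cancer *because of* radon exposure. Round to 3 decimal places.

Under exogeneity and monotonicity, PN = (RR − 1) / RR = 1 − 1/RR.
PN = (2.25 − 1) / 2.25 = 1.25 / 2.25 ≈ 0.5556

PN ≈ 0.556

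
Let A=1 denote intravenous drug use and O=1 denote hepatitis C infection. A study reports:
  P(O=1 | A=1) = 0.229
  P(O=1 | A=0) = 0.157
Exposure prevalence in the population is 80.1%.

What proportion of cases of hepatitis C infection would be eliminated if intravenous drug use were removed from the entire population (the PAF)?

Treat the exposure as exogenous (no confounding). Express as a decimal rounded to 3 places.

Let p₁ = 0.229, p₀ = 0.157.
Overall risk P(Y=1) = π·p₁ + (1−π)·p₀ = 0.801×0.229 + 0.199×0.157 = 0.21467.
Under exogeneity, PAF = [P(Y=1) − p₀] / P(Y=1).
PAF = (0.21467 − 0.157) / 0.21467 ≈ 0.2687

PAF ≈ 0.269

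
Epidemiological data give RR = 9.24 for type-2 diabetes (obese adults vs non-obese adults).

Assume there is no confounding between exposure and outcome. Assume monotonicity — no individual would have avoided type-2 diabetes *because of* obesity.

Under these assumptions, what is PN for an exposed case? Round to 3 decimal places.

PN ≈ 0.892

Under exogeneity and monotonicity, PN = (RR − 1) / RR = 1 − 1/RR.
PN = (9.24 − 1) / 9.24 = 8.24 / 9.24 ≈ 0.8918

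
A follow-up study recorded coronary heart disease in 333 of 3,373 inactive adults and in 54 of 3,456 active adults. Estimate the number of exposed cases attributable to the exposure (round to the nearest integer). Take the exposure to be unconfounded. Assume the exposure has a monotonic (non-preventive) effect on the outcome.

p₁ = P(outcome | exposed) = 333/3373 = 0.098725
p₀ = P(outcome | unexposed) = 54/3456 = 0.015625
PN = (p₁ − p₀)/p₁ = (0.098725 − 0.015625) / 0.098725 ≈ 0.84173.
Attributable cases ≈ PN × (exposed cases) = 0.84173 × 333 ≈ 280.30.

about 280 cases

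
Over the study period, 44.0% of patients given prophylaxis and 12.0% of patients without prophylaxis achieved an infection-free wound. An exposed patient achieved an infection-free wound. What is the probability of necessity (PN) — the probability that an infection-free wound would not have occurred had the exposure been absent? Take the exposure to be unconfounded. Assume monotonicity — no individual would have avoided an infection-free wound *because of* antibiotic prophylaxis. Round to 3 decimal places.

PN ≈ 0.727

p₁ = 0.44, p₀ = 0.12.
Under exogeneity and monotonicity, PN = (p₁ − p₀) / p₁.
PN = (0.44 − 0.12) / 0.44 = 0.32 / 0.44 ≈ 0.7273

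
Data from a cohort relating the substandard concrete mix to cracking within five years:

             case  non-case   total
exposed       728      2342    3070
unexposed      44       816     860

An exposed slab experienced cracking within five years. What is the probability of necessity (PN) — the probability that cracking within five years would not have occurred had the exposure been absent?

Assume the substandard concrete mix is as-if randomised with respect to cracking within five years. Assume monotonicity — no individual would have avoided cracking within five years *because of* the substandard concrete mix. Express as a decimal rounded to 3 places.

p₁ = P(outcome | exposed) = 728/3070 = 0.23713
p₀ = P(outcome | unexposed) = 44/860 = 0.051163
Under exogeneity and monotonicity, PN = (p₁ − p₀)/p₁.
PN = (0.23713 − 0.051163) / 0.23713 ≈ 0.7842

PN ≈ 0.784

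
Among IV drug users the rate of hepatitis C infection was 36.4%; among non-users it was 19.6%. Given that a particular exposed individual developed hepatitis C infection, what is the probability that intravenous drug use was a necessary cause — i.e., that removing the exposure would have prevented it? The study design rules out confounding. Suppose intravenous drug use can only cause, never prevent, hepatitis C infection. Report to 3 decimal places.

PN ≈ 0.462

p₁ = 0.364, p₀ = 0.196.
Under exogeneity and monotonicity, PN = (p₁ − p₀) / p₁.
PN = (0.364 − 0.196) / 0.364 = 0.168 / 0.364 ≈ 0.4615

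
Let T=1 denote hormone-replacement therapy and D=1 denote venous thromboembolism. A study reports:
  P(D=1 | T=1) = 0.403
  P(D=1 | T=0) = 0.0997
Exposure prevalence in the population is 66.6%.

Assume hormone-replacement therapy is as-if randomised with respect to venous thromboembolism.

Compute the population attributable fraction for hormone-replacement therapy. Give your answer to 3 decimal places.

Let p₁ = 0.403, p₀ = 0.0997.
Overall risk P(Y=1) = π·p₁ + (1−π)·p₀ = 0.666×0.403 + 0.334×0.0997 = 0.3017.
Under exogeneity, PAF = [P(Y=1) − p₀] / P(Y=1).
PAF = (0.3017 − 0.0997) / 0.3017 ≈ 0.6695

PAF ≈ 0.670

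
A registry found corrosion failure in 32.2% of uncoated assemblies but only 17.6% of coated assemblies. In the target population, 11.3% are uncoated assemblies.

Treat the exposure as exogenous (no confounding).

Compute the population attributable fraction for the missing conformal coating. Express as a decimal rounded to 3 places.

p₁ = 0.322, p₀ = 0.176.
Overall risk P(Y=1) = π·p₁ + (1−π)·p₀ = 0.113×0.322 + 0.887×0.176 = 0.1925.
Under exogeneity, PAF = [P(Y=1) − p₀] / P(Y=1).
PAF = (0.1925 − 0.176) / 0.1925 ≈ 0.0857

PAF ≈ 0.086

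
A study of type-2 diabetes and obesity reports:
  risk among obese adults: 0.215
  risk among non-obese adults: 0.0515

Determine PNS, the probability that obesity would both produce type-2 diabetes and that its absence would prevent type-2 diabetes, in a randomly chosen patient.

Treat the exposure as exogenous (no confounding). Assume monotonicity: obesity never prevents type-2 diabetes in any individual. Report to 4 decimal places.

PNS ≈ 0.1635

Let p₁ = 0.215, p₀ = 0.0515.
Under exogeneity and monotonicity, PNS = p₁ − p₀.
PNS = 0.215 − 0.0515 = 0.1635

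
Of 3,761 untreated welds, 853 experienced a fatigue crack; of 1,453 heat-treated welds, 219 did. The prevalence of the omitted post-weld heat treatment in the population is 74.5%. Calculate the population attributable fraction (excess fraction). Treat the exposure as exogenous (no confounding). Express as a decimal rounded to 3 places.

p₁ = P(outcome | exposed) = 853/3761 = 0.2268
p₀ = P(outcome | unexposed) = 219/1453 = 0.15072
Overall risk P(Y=1) = π·p₁ + (1−π)·p₀ = 0.745×0.2268 + 0.255×0.15072 = 0.2074.
Under exogeneity, PAF = [P(Y=1) − p₀] / P(Y=1).
PAF = (0.2074 − 0.15072) / 0.2074 ≈ 0.2733

PAF ≈ 0.273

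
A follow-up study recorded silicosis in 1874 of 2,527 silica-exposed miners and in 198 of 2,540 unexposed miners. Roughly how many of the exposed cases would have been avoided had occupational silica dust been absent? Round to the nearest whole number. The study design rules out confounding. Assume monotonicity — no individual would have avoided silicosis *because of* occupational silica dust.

p₁ = P(outcome | exposed) = 1874/2527 = 0.74159
p₀ = P(outcome | unexposed) = 198/2540 = 0.077953
PN = (p₁ − p₀)/p₁ = (0.74159 − 0.077953) / 0.74159 ≈ 0.89488.
Attributable cases ≈ PN × (exposed cases) = 0.89488 × 1874 ≈ 1677.01.

about 1677 cases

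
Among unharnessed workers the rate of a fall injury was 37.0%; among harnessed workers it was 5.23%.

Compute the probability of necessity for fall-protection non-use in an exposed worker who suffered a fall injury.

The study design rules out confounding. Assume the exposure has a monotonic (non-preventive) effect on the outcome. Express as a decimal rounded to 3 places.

PN ≈ 0.859

p₁ = 0.37, p₀ = 0.0523.
Under exogeneity and monotonicity, PN = (p₁ − p₀) / p₁.
PN = (0.37 − 0.0523) / 0.37 = 0.3177 / 0.37 ≈ 0.8586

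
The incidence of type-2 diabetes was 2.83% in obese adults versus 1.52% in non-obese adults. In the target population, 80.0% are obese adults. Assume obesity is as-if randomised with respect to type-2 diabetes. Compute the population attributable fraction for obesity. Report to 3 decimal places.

p₁ = 0.0283, p₀ = 0.0152.
Overall risk P(Y=1) = π·p₁ + (1−π)·p₀ = 0.8×0.0283 + 0.2×0.0152 = 0.02568.
Under exogeneity, PAF = [P(Y=1) − p₀] / P(Y=1).
PAF = (0.02568 − 0.0152) / 0.02568 ≈ 0.4081

PAF ≈ 0.408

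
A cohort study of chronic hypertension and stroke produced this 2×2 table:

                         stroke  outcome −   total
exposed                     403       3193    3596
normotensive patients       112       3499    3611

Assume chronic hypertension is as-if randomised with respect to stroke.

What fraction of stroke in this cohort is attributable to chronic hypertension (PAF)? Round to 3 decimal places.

p₁ = P(outcome | exposed) = 403/3596 = 0.11207
p₀ = P(outcome | unexposed) = 112/3611 = 0.031016
Exposure prevalence π = 3596/7207 = 0.49896; overall risk P(Y=1) = 0.071458.
Under exogeneity, PAF = [P(Y=1) − p₀]/P(Y=1).
PAF = (0.071458 − 0.031016) / 0.071458 ≈ 0.5660

PAF ≈ 0.566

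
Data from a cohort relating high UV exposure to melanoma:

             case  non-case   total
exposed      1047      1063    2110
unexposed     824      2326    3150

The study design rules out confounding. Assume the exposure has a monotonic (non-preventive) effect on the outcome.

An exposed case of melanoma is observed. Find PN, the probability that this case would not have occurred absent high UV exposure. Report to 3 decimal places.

p₁ = P(outcome | exposed) = 1047/2110 = 0.49621
p₀ = P(outcome | unexposed) = 824/3150 = 0.26159
Under exogeneity and monotonicity, PN = (p₁ − p₀) / p₁.
PN = (0.49621 − 0.26159) / 0.49621 = 0.23462 / 0.49621 ≈ 0.4728

PN ≈ 0.473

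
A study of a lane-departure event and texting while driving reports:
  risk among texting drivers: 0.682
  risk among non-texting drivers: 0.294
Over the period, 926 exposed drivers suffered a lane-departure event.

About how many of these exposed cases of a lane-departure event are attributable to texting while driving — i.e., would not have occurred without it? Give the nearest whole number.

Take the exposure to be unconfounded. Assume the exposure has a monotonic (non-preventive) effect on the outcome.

about 527 cases

Let p₁ = 0.682, p₀ = 0.294.
PN = (p₁ − p₀)/p₁ = (0.682 − 0.294) / 0.682 ≈ 0.56891.
Attributable cases ≈ PN × (exposed cases) = 0.56891 × 926 ≈ 526.82.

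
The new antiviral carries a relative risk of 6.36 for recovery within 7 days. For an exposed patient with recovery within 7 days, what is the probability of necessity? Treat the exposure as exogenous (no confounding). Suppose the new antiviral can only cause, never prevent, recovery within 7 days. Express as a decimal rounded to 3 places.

Under exogeneity and monotonicity, PN = (RR − 1) / RR = 1 − 1/RR.
PN = (6.36 − 1) / 6.36 = 5.36 / 6.36 ≈ 0.8428

PN ≈ 0.843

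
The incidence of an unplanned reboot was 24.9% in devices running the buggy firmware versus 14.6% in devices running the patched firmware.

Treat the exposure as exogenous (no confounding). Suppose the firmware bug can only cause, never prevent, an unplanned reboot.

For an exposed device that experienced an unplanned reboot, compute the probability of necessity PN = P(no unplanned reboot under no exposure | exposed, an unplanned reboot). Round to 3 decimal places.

PN ≈ 0.414

p₁ = 0.249, p₀ = 0.146.
Under exogeneity and monotonicity, PN = (p₁ − p₀) / p₁.
PN = (0.249 − 0.146) / 0.249 = 0.103 / 0.249 ≈ 0.4137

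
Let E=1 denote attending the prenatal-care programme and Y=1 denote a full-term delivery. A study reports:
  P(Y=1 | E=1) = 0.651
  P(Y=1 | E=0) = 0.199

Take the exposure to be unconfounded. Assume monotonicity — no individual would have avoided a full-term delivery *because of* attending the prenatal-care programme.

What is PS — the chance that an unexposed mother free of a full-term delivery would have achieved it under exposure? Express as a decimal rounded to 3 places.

Let p₁ = 0.651, p₀ = 0.199.
Under exogeneity and monotonicity, PS = (p₁ − p₀) / (1 − p₀).
PS = (0.651 − 0.199) / (1 − 0.199) = 0.452 / 0.801 ≈ 0.5643

PS ≈ 0.564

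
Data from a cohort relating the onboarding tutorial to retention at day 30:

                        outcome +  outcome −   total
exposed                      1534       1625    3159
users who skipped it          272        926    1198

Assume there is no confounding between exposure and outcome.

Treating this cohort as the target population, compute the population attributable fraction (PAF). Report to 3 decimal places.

p₁ = P(outcome | exposed) = 1534/3159 = 0.4856
p₀ = P(outcome | unexposed) = 272/1198 = 0.22705
Exposure prevalence π = 3159/4357 = 0.72504; overall risk P(Y=1) = 0.41451.
Under exogeneity, PAF = [P(Y=1) − p₀]/P(Y=1).
PAF = (0.41451 − 0.22705) / 0.41451 ≈ 0.4523

PAF ≈ 0.452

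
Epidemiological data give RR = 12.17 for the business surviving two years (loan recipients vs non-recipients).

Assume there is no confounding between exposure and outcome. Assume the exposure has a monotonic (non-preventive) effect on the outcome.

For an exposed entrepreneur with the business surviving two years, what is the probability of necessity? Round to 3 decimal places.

Under exogeneity and monotonicity, PN = (RR − 1) / RR = 1 − 1/RR.
PN = (12.17 − 1) / 12.17 = 11.17 / 12.17 ≈ 0.9178

PN ≈ 0.918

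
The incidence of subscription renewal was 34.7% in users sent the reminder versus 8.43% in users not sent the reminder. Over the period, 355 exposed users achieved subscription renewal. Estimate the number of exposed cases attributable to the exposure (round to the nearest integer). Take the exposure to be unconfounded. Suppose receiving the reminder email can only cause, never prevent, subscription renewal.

p₁ = 0.347, p₀ = 0.0843.
PN = (p₁ − p₀)/p₁ = (0.347 − 0.0843) / 0.347 ≈ 0.75706.
Attributable cases ≈ PN × (exposed cases) = 0.75706 × 355 ≈ 268.76.

about 269 cases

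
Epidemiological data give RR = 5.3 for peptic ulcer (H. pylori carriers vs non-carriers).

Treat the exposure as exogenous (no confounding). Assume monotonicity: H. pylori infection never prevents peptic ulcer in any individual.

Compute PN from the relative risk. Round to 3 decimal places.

PN ≈ 0.811

Under exogeneity and monotonicity, PN = (RR − 1) / RR = 1 − 1/RR.
PN = (5.3 − 1) / 5.3 = 4.3 / 5.3 ≈ 0.8113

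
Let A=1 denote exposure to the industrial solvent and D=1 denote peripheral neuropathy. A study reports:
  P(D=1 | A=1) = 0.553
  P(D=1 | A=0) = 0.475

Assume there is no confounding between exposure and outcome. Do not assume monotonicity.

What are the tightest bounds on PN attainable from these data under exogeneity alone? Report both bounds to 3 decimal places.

0.141 ≤ PN ≤ 0.949

Let p₁ = 0.553, p₀ = 0.475.
Under exogeneity alone the bounds on PN are max{0,(p₁−p₀)/p₁} ≤ PN ≤ min{1,(1−p₀)/p₁}.
  lower = (p₁ − p₀)/p₁ = 0.078 / 0.553 ≈ 0.1410
  upper = min{1, (1 − p₀)/p₁} = 0.525 / 0.553 ≈ 0.9494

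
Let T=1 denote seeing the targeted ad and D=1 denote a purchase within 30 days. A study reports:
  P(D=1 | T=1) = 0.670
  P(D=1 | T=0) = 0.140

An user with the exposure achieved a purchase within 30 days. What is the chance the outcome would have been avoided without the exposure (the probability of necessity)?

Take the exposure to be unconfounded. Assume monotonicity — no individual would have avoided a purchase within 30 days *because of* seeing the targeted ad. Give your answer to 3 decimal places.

Let p₁ = 0.67, p₀ = 0.14.
Under exogeneity and monotonicity, PN = (p₁ − p₀) / p₁.
PN = (0.67 − 0.14) / 0.67 = 0.53 / 0.67 ≈ 0.7910

PN ≈ 0.791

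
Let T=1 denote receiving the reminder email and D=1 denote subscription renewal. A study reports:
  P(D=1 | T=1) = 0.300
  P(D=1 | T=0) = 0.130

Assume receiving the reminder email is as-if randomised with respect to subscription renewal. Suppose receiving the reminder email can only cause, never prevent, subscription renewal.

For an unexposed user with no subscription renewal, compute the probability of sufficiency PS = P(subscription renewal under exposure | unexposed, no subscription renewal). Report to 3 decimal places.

Let p₁ = 0.3, p₀ = 0.13.
Under exogeneity and monotonicity, PS = (p₁ − p₀) / (1 − p₀).
PS = (0.3 − 0.13) / (1 − 0.13) = 0.17 / 0.87 ≈ 0.1954

PS ≈ 0.195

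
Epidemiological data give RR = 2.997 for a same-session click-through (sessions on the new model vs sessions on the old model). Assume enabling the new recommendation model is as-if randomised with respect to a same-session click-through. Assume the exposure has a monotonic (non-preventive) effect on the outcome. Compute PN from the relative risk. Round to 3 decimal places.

PN ≈ 0.666

Under exogeneity and monotonicity, PN = (RR − 1) / RR = 1 − 1/RR.
PN = (2.997 − 1) / 2.997 = 1.997 / 2.997 ≈ 0.6663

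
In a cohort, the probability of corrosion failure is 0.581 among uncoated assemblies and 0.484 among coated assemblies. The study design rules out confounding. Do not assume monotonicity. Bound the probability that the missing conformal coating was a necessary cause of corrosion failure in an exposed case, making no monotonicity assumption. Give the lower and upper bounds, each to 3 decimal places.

Let p₁ = 0.581, p₀ = 0.484.
Under exogeneity alone the bounds on PN are max{0,(p₁−p₀)/p₁} ≤ PN ≤ min{1,(1−p₀)/p₁}.
  lower = (p₁ − p₀)/p₁ = 0.097 / 0.581 ≈ 0.1670
  upper = min{1, (1 − p₀)/p₁} = 0.516 / 0.581 ≈ 0.8881

0.167 ≤ PN ≤ 0.888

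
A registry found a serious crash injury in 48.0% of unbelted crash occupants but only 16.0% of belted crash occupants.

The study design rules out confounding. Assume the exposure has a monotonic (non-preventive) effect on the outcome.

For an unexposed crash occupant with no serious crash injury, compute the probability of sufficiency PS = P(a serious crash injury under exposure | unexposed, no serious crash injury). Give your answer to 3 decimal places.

PS ≈ 0.381

p₁ = 0.48, p₀ = 0.16.
Under exogeneity and monotonicity, PS = (p₁ − p₀) / (1 − p₀).
PS = (0.48 − 0.16) / (1 − 0.16) = 0.32 / 0.84 ≈ 0.3810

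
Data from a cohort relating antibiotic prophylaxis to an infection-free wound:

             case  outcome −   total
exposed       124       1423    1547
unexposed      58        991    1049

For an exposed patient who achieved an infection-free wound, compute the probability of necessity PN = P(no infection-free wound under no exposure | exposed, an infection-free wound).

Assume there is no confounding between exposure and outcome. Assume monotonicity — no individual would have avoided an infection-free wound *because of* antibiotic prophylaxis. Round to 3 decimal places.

PN ≈ 0.310

p₁ = P(outcome | exposed) = 124/1547 = 0.080155
p₀ = P(outcome | unexposed) = 58/1049 = 0.055291
Under exogeneity and monotonicity, PN = (p₁ − p₀) / p₁.
PN = (0.080155 − 0.055291) / 0.080155 = 0.024864 / 0.080155 ≈ 0.3102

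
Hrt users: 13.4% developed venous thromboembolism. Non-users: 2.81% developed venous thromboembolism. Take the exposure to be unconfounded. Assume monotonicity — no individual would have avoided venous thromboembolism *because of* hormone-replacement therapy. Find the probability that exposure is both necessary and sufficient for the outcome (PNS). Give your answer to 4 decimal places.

PNS ≈ 0.1059

p₁ = 0.134, p₀ = 0.0281.
Under exogeneity and monotonicity, PNS = p₁ − p₀.
PNS = 0.134 − 0.0281 = 0.1059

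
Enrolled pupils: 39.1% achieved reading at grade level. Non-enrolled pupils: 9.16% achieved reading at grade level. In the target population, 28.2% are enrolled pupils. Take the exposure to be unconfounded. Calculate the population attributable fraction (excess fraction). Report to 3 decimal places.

p₁ = 0.391, p₀ = 0.0916.
Overall risk P(Y=1) = π·p₁ + (1−π)·p₀ = 0.282×0.391 + 0.718×0.0916 = 0.17603.
Under exogeneity, PAF = [P(Y=1) − p₀] / P(Y=1).
PAF = (0.17603 − 0.0916) / 0.17603 ≈ 0.4796

PAF ≈ 0.480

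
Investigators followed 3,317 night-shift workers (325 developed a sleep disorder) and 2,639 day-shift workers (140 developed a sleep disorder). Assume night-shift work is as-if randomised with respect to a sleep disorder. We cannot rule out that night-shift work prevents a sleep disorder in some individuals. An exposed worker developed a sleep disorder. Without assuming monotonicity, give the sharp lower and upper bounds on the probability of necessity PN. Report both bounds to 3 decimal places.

0.459 ≤ PN ≤ 1.000

p₁ = P(outcome | exposed) = 325/3317 = 0.09798
p₀ = P(outcome | unexposed) = 140/2639 = 0.05305
Under exogeneity alone the bounds on PN are max{0,(p₁−p₀)/p₁} ≤ PN ≤ min{1,(1−p₀)/p₁}.
  lower = (p₁ − p₀)/p₁ = 0.04493 / 0.09798 ≈ 0.4586
  upper = min{1, (1 − p₀)/p₁} = 0.94695 / 0.09798 ≈ 9.6647 → capped at 1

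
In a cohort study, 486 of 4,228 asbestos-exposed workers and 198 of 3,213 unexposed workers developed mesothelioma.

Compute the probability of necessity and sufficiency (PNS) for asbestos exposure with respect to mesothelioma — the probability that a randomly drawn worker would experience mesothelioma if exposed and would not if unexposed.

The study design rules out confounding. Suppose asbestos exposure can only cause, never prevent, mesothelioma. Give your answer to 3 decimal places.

PNS ≈ 0.053

p₁ = P(outcome | exposed) = 486/4228 = 0.11495
p₀ = P(outcome | unexposed) = 198/3213 = 0.061625
Under exogeneity and monotonicity, PNS = p₁ − p₀.
PNS = 0.11495 − 0.061625 = 0.053323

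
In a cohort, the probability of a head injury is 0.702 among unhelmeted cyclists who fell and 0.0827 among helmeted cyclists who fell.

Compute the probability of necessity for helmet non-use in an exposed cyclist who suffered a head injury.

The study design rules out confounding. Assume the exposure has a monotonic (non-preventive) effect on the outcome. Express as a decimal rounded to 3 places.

Let p₁ = 0.702, p₀ = 0.0827.
Under exogeneity and monotonicity, PN = (p₁ − p₀) / p₁.
PN = (0.702 − 0.0827) / 0.702 = 0.6193 / 0.702 ≈ 0.8822

PN ≈ 0.882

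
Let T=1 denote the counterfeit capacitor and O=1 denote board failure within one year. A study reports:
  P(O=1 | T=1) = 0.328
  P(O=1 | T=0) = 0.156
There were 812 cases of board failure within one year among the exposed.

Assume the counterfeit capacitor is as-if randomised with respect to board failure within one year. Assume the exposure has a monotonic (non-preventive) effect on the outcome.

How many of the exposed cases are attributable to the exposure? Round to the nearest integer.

Let p₁ = 0.328, p₀ = 0.156.
PN = (p₁ − p₀)/p₁ = (0.328 − 0.156) / 0.328 ≈ 0.52439.
Attributable cases ≈ PN × (exposed cases) = 0.52439 × 812 ≈ 425.80.

about 426 cases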